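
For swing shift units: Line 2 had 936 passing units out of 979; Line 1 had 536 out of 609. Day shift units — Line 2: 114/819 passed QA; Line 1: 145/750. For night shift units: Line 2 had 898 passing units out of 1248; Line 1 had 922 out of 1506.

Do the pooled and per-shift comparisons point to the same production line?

Swing shift: Line 2 936/979 = 95.6%, Line 1 536/609 = 88.0% → Line 2
Day shift: Line 2 114/819 = 13.9%, Line 1 145/750 = 19.3% → Line 1
Night shift: Line 2 898/1248 = 72.0%, Line 1 922/1506 = 61.2% → Line 2
Overall: Line 2 1948/3046 = 64.0%, Line 1 1603/2865 = 56.0% → Line 2
Neither sweeps: Line 2 wins 2 of 3 groups, Line 1 wins 1. Line 2 wins overall but not every group — no Simpson reversal.

No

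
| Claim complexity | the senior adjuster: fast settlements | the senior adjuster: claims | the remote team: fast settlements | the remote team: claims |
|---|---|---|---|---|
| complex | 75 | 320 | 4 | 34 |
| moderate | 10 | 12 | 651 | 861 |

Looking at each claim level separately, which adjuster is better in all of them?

the senior adjuster

Complex: the senior adjuster 75/320 = 23.4%, the remote team 4/34 = 11.8% → the senior adjuster
Moderate: the senior adjuster 10/12 = 83.3%, the remote team 651/861 = 75.6% → the senior adjuster
The senior adjuster has the higher rate in both groups.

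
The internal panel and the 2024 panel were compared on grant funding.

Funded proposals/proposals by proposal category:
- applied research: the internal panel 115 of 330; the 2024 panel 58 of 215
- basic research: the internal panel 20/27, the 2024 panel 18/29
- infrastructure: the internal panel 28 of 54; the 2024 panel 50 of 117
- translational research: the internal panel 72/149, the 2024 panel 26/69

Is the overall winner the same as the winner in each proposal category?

Yes

Applied research: the internal panel 115/330 = 34.8%, the 2024 panel 58/215 = 27.0% → the internal panel
Basic research: the internal panel 20/27 = 74.1%, the 2024 panel 18/29 = 62.1% → the internal panel
Infrastructure: the internal panel 28/54 = 51.9%, the 2024 panel 50/117 = 42.7% → the internal panel
Translational research: the internal panel 72/149 = 48.3%, the 2024 panel 26/69 = 37.7% → the internal panel
Overall: the internal panel 235/560 = 42.0%, the 2024 panel 152/430 = 35.3% → the internal panel
The internal panel wins overall and in every proposal group — no reversal.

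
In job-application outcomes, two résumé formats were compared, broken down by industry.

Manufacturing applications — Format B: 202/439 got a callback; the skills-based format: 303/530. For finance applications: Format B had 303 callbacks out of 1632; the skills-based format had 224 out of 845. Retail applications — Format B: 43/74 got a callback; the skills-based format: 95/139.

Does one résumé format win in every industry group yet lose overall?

No

Manufacturing: Format B 202/439 = 46.0%, the skills-based format 303/530 = 57.2% → the skills-based format
Finance: Format B 303/1632 = 18.6%, the skills-based format 224/845 = 26.5% → the skills-based format
Retail: Format B 43/74 = 58.1%, the skills-based format 95/139 = 68.3% → the skills-based format
Overall: Format B 548/2145 = 25.5%, the skills-based format 622/1514 = 41.1% → the skills-based format
The skills-based format wins overall and in every industry group — no reversal.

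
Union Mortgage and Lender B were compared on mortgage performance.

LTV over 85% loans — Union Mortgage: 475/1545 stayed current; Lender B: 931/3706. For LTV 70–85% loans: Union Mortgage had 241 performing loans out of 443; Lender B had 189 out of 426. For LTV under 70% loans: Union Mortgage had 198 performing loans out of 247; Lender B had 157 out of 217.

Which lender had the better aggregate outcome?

LTV over 85%: Union Mortgage 475/1545 = 30.7%, Lender B 931/3706 = 25.1% → Union Mortgage
LTV 70–85%: Union Mortgage 241/443 = 54.4%, Lender B 189/426 = 44.4% → Union Mortgage
LTV under 70%: Union Mortgage 198/247 = 80.2%, Lender B 157/217 = 72.4% → Union Mortgage
Overall: Union Mortgage 914/2235 = 40.9%, Lender B 1277/4349 = 29.4% → Union Mortgage

Union Mortgage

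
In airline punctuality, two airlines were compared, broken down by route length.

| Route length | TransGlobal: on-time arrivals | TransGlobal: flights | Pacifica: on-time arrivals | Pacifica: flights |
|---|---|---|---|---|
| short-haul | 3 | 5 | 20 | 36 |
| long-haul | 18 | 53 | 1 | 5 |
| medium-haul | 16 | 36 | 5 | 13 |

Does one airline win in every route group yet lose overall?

Yes

Short-haul: TransGlobal 3/5 = 60.0%, Pacifica 20/36 = 55.6% → TransGlobal
Long-haul: TransGlobal 18/53 = 34.0%, Pacifica 1/5 = 20.0% → TransGlobal
Medium-haul: TransGlobal 16/36 = 44.4%, Pacifica 5/13 = 38.5% → TransGlobal
Overall: TransGlobal 37/94 = 39.4%, Pacifica 26/54 = 48.1% → Pacifica
TransGlobal wins each route group but Pacifica wins overall — the comparison reverses. TransGlobal's flights skew toward long-haul, which has a lower base rate.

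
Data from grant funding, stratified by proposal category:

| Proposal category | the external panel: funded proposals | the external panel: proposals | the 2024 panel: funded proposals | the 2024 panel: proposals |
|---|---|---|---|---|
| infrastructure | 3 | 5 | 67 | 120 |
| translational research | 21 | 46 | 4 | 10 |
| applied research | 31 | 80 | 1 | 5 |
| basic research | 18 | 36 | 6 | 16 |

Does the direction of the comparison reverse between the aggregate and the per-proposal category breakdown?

Yes

Infrastructure: the external panel 3/5 = 60.0%, the 2024 panel 67/120 = 55.8% → the external panel
Translational research: the external panel 21/46 = 45.7%, the 2024 panel 4/10 = 40.0% → the external panel
Applied research: the external panel 31/80 = 38.8%, the 2024 panel 1/5 = 20.0% → the external panel
Basic research: the external panel 18/36 = 50.0%, the 2024 panel 6/16 = 37.5% → the external panel
Overall: the external panel 73/167 = 43.7%, the 2024 panel 78/151 = 51.7% → the 2024 panel
The external panel wins each proposal group but the 2024 panel wins overall — the comparison reverses. The external panel's proposals skew toward applied research, which has a lower base rate.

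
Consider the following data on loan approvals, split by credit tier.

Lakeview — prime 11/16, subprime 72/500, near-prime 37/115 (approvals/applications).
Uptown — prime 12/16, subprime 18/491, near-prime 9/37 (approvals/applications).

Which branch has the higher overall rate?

Prime: Lakeview 11/16 = 68.8%, Uptown 12/16 = 75.0% → Uptown
Subprime: Lakeview 72/500 = 14.4%, Uptown 18/491 = 3.7% → Lakeview
Near-prime: Lakeview 37/115 = 32.2%, Uptown 9/37 = 24.3% → Lakeview
Overall: Lakeview 120/631 = 19.0%, Uptown 39/544 = 7.2% → Lakeview
(Neither sweeps every credit group, but Lakeview has the higher pooled rate.)

Lakeview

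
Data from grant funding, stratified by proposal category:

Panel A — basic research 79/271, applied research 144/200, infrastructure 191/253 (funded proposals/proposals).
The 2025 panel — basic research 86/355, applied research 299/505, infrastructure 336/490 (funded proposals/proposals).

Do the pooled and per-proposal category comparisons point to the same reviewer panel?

Yes

Basic research: Panel A 79/271 = 29.2%, the 2025 panel 86/355 = 24.2% → Panel A
Applied research: Panel A 144/200 = 72.0%, the 2025 panel 299/505 = 59.2% → Panel A
Infrastructure: Panel A 191/253 = 75.5%, the 2025 panel 336/490 = 68.6% → Panel A
Overall: Panel A 414/724 = 57.2%, the 2025 panel 721/1350 = 53.4% → Panel A
Panel A wins overall and in every proposal group — no reversal.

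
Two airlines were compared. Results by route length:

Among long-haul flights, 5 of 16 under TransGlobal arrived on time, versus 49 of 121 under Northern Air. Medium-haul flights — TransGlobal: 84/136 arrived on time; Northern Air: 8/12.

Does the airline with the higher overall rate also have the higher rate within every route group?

Long-haul: TransGlobal 5/16 = 31.2%, Northern Air 49/121 = 40.5% → Northern Air
Medium-haul: TransGlobal 84/136 = 61.8%, Northern Air 8/12 = 66.7% → Northern Air
Overall: TransGlobal 89/152 = 58.6%, Northern Air 57/133 = 42.9% → TransGlobal
Northern Air wins each route group but TransGlobal wins overall — the comparison reverses. Northern Air's flights skew toward long-haul, which has a lower base rate.

No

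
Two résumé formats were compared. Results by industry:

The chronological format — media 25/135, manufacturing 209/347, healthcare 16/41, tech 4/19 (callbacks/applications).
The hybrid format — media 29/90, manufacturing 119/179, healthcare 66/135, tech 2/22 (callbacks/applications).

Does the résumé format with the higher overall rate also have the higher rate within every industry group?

No

Media: the chronological format 25/135 = 18.5%, the hybrid format 29/90 = 32.2% → the hybrid format
Manufacturing: the chronological format 209/347 = 60.2%, the hybrid format 119/179 = 66.5% → the hybrid format
Healthcare: the chronological format 16/41 = 39.0%, the hybrid format 66/135 = 48.9% → the hybrid format
Tech: the chronological format 4/19 = 21.1%, the hybrid format 2/22 = 9.1% → the chronological format
Overall: the chronological format 254/542 = 46.9%, the hybrid format 216/426 = 50.7% → the hybrid format
Neither sweeps: the chronological format wins 1 of 4 groups, the hybrid format wins 3. The hybrid format wins overall but not every group — no Simpson reversal.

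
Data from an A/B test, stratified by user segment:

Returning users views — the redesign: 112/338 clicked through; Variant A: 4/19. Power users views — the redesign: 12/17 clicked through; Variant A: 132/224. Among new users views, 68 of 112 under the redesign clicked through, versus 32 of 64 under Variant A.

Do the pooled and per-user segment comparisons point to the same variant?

No

Returning users: the redesign 112/338 = 33.1%, Variant A 4/19 = 21.1% → the redesign
Power users: the redesign 12/17 = 70.6%, Variant A 132/224 = 58.9% → the redesign
New users: the redesign 68/112 = 60.7%, Variant A 32/64 = 50.0% → the redesign
Overall: the redesign 192/467 = 41.1%, Variant A 168/307 = 54.7% → Variant A
The redesign wins each user group but Variant A wins overall — the comparison reverses. The redesign's views skew toward returning users, which has a lower base rate.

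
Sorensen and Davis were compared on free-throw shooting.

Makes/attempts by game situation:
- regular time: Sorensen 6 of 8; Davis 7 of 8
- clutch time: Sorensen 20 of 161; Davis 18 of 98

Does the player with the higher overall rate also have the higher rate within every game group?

Regular time: Sorensen 6/8 = 75.0%, Davis 7/8 = 87.5% → Davis
Clutch time: Sorensen 20/161 = 12.4%, Davis 18/98 = 18.4% → Davis
Overall: Sorensen 26/169 = 15.4%, Davis 25/106 = 23.6% → Davis
Davis wins overall and in every game group — no reversal.

Yes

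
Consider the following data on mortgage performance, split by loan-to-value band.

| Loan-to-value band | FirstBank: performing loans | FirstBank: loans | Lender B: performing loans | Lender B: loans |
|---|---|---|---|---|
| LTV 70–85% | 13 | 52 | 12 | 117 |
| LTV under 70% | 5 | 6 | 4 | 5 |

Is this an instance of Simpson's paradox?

LTV 70–85%: FirstBank 13/52 = 25.0%, Lender B 12/117 = 10.3% → FirstBank
LTV under 70%: FirstBank 5/6 = 83.3%, Lender B 4/5 = 80.0% → FirstBank
Overall: FirstBank 18/58 = 31.0%, Lender B 16/122 = 13.1% → FirstBank
FirstBank wins overall and in every loan-to-value group — no reversal.

No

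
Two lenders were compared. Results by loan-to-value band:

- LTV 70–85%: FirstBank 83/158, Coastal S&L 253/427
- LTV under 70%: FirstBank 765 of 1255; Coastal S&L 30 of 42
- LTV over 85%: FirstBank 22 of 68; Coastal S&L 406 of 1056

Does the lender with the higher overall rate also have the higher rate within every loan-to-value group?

LTV 70–85%: FirstBank 83/158 = 52.5%, Coastal S&L 253/427 = 59.3% → Coastal S&L
LTV under 70%: FirstBank 765/1255 = 61.0%, Coastal S&L 30/42 = 71.4% → Coastal S&L
LTV over 85%: FirstBank 22/68 = 32.4%, Coastal S&L 406/1056 = 38.4% → Coastal S&L
Overall: FirstBank 870/1481 = 58.7%, Coastal S&L 689/1525 = 45.2% → FirstBank
Coastal S&L wins each loan-to-value group but FirstBank wins overall — the comparison reverses. Coastal S&L's loans skew toward LTV over 85%, which has a lower base rate.

No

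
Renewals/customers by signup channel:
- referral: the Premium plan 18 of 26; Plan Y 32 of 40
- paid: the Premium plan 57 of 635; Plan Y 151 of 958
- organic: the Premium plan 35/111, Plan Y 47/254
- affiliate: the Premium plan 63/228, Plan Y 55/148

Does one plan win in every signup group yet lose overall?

Referral: the Premium plan 18/26 = 69.2%, Plan Y 32/40 = 80.0% → Plan Y
Paid: the Premium plan 57/635 = 9.0%, Plan Y 151/958 = 15.8% → Plan Y
Organic: the Premium plan 35/111 = 31.5%, Plan Y 47/254 = 18.5% → the Premium plan
Affiliate: the Premium plan 63/228 = 27.6%, Plan Y 55/148 = 37.2% → Plan Y
Overall: the Premium plan 173/1000 = 17.3%, Plan Y 285/1400 = 20.4% → Plan Y
Neither sweeps: the Premium plan wins 1 of 4 groups, Plan Y wins 3. Plan Y wins overall but not every group — no Simpson reversal.

No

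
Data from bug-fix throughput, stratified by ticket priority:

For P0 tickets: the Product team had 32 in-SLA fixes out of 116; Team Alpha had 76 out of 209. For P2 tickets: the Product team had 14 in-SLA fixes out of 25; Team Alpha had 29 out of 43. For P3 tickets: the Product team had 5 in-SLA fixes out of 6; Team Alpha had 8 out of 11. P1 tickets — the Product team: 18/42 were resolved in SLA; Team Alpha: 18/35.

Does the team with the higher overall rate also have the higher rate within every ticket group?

P0: the Product team 32/116 = 27.6%, Team Alpha 76/209 = 36.4% → Team Alpha
P2: the Product team 14/25 = 56.0%, Team Alpha 29/43 = 67.4% → Team Alpha
P3: the Product team 5/6 = 83.3%, Team Alpha 8/11 = 72.7% → the Product team
P1: the Product team 18/42 = 42.9%, Team Alpha 18/35 = 51.4% → Team Alpha
Overall: the Product team 69/189 = 36.5%, Team Alpha 131/298 = 44.0% → Team Alpha
Neither sweeps: the Product team wins 1 of 4 groups, Team Alpha wins 3. Team Alpha wins overall but not every group — no Simpson reversal.

No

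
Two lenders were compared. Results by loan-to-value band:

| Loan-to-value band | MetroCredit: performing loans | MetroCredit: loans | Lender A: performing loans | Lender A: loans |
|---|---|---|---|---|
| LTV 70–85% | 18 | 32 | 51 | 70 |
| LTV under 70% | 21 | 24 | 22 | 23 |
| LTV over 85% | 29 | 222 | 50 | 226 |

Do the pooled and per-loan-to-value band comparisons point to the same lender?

Yes

LTV 70–85%: MetroCredit 18/32 = 56.2%, Lender A 51/70 = 72.9% → Lender A
LTV under 70%: MetroCredit 21/24 = 87.5%, Lender A 22/23 = 95.7% → Lender A
LTV over 85%: MetroCredit 29/222 = 13.1%, Lender A 50/226 = 22.1% → Lender A
Overall: MetroCredit 68/278 = 24.5%, Lender A 123/319 = 38.6% → Lender A
Lender A wins overall and in every loan-to-value group — no reversal.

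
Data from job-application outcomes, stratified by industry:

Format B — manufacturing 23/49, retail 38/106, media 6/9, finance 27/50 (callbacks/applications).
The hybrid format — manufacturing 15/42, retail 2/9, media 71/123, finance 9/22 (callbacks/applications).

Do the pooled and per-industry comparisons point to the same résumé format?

No

Manufacturing: Format B 23/49 = 46.9%, the hybrid format 15/42 = 35.7% → Format B
Retail: Format B 38/106 = 35.8%, the hybrid format 2/9 = 22.2% → Format B
Media: Format B 6/9 = 66.7%, the hybrid format 71/123 = 57.7% → Format B
Finance: Format B 27/50 = 54.0%, the hybrid format 9/22 = 40.9% → Format B
Overall: Format B 94/214 = 43.9%, the hybrid format 97/196 = 49.5% → the hybrid format
Format B wins each industry group but the hybrid format wins overall — the comparison reverses. Format B's applications skew toward retail, which has a lower base rate.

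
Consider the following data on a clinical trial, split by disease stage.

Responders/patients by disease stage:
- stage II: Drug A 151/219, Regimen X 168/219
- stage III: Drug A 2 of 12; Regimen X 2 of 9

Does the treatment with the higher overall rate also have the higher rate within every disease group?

Stage II: Drug A 151/219 = 68.9%, Regimen X 168/219 = 76.7% → Regimen X
Stage III: Drug A 2/12 = 16.7%, Regimen X 2/9 = 22.2% → Regimen X
Overall: Drug A 153/231 = 66.2%, Regimen X 170/228 = 74.6% → Regimen X
Regimen X wins overall and in every disease group — no reversal.

Yes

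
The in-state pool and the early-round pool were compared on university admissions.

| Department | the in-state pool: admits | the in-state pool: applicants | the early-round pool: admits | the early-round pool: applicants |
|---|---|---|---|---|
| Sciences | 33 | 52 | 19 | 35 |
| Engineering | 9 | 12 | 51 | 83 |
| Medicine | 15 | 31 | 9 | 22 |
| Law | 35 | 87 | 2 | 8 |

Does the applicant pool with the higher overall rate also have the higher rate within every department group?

Sciences: the in-state pool 33/52 = 63.5%, the early-round pool 19/35 = 54.3% → the in-state pool
Engineering: the in-state pool 9/12 = 75.0%, the early-round pool 51/83 = 61.4% → the in-state pool
Medicine: the in-state pool 15/31 = 48.4%, the early-round pool 9/22 = 40.9% → the in-state pool
Law: the in-state pool 35/87 = 40.2%, the early-round pool 2/8 = 25.0% → the in-state pool
Overall: the in-state pool 92/182 = 50.5%, the early-round pool 81/148 = 54.7% → the early-round pool
The in-state pool wins each department group but the early-round pool wins overall — the comparison reverses. The in-state pool's applicants skew toward Law, which has a lower base rate.

No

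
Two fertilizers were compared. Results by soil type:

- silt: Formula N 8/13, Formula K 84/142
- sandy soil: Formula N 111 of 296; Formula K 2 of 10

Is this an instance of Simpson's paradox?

Yes

Silt: Formula N 8/13 = 61.5%, Formula K 84/142 = 59.2% → Formula N
Sandy soil: Formula N 111/296 = 37.5%, Formula K 2/10 = 20.0% → Formula N
Overall: Formula N 119/309 = 38.5%, Formula K 86/152 = 56.6% → Formula K
Formula N wins each soil group but Formula K wins overall — the comparison reverses. Formula N's plots skew toward sandy soil, which has a lower base rate.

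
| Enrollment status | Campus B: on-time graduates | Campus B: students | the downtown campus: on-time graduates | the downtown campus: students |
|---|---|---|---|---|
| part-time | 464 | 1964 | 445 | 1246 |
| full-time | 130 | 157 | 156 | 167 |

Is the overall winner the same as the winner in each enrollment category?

Yes

Part-time: Campus B 464/1964 = 23.6%, the downtown campus 445/1246 = 35.7% → the downtown campus
Full-time: Campus B 130/157 = 82.8%, the downtown campus 156/167 = 93.4% → the downtown campus
Overall: Campus B 594/2121 = 28.0%, the downtown campus 601/1413 = 42.5% → the downtown campus
The downtown campus wins overall and in every enrollment group — no reversal.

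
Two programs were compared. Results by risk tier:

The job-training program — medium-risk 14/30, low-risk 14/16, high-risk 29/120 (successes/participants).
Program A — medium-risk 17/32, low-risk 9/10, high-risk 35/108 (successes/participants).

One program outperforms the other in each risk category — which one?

Medium-risk: the job-training program 14/30 = 46.7%, Program A 17/32 = 53.1% → Program A
Low-risk: the job-training program 14/16 = 87.5%, Program A 9/10 = 90.0% → Program A
High-risk: the job-training program 29/120 = 24.2%, Program A 35/108 = 32.4% → Program A
Program A has the higher rate in all 3 groups.

Program A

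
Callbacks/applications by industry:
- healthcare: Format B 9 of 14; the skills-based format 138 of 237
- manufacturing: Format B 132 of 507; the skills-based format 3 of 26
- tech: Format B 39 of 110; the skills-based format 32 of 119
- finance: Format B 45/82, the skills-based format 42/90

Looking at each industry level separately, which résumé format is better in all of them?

Format B

Healthcare: Format B 9/14 = 64.3%, the skills-based format 138/237 = 58.2% → Format B
Manufacturing: Format B 132/507 = 26.0%, the skills-based format 3/26 = 11.5% → Format B
Tech: Format B 39/110 = 35.5%, the skills-based format 32/119 = 26.9% → Format B
Finance: Format B 45/82 = 54.9%, the skills-based format 42/90 = 46.7% → Format B
Format B has the higher rate in all 4 groups.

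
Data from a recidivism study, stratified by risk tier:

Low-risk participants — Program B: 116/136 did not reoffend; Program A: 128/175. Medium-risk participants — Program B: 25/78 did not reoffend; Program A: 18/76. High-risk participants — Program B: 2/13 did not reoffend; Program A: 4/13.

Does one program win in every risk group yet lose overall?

No

Low-risk: Program B 116/136 = 85.3%, Program A 128/175 = 73.1% → Program B
Medium-risk: Program B 25/78 = 32.1%, Program A 18/76 = 23.7% → Program B
High-risk: Program B 2/13 = 15.4%, Program A 4/13 = 30.8% → Program A
Overall: Program B 143/227 = 63.0%, Program A 150/264 = 56.8% → Program B
Neither sweeps: Program B wins 2 of 3 groups, Program A wins 1. Program B wins overall but not every group — no Simpson reversal.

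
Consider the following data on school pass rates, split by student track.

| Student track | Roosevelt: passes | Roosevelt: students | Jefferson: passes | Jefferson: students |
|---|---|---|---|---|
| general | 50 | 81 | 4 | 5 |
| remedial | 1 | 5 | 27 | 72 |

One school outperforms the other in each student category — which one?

Jefferson

General: Roosevelt 50/81 = 61.7%, Jefferson 4/5 = 80.0% → Jefferson
Remedial: Roosevelt 1/5 = 20.0%, Jefferson 27/72 = 37.5% → Jefferson
Jefferson has the higher rate in both groups.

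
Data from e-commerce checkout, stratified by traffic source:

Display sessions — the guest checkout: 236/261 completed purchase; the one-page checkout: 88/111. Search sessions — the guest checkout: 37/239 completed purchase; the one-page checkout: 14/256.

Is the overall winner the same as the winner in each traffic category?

Yes

Display: the guest checkout 236/261 = 90.4%, the one-page checkout 88/111 = 79.3% → the guest checkout
Search: the guest checkout 37/239 = 15.5%, the one-page checkout 14/256 = 5.5% → the guest checkout
Overall: the guest checkout 273/500 = 54.6%, the one-page checkout 102/367 = 27.8% → the guest checkout
The guest checkout wins overall and in every traffic group — no reversal.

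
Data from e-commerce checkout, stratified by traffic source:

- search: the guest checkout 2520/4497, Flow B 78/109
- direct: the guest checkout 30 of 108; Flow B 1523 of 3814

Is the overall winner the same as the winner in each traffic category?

Search: the guest checkout 2520/4497 = 56.0%, Flow B 78/109 = 71.6% → Flow B
Direct: the guest checkout 30/108 = 27.8%, Flow B 1523/3814 = 39.9% → Flow B
Overall: the guest checkout 2550/4605 = 55.4%, Flow B 1601/3923 = 40.8% → the guest checkout
Flow B wins each traffic group but the guest checkout wins overall — the comparison reverses. Flow B's sessions skew toward direct, which has a lower base rate.

No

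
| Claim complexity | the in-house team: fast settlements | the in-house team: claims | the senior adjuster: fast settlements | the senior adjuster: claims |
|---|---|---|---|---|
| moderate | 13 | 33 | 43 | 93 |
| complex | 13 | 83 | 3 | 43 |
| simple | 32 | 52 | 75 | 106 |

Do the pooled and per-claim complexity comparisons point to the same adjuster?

No

Moderate: the in-house team 13/33 = 39.4%, the senior adjuster 43/93 = 46.2% → the senior adjuster
Complex: the in-house team 13/83 = 15.7%, the senior adjuster 3/43 = 7.0% → the in-house team
Simple: the in-house team 32/52 = 61.5%, the senior adjuster 75/106 = 70.8% → the senior adjuster
Overall: the in-house team 58/168 = 34.5%, the senior adjuster 121/242 = 50.0% → the senior adjuster
Neither sweeps: the in-house team wins 1 of 3 groups, the senior adjuster wins 2. The senior adjuster wins overall but not every group — no Simpson reversal.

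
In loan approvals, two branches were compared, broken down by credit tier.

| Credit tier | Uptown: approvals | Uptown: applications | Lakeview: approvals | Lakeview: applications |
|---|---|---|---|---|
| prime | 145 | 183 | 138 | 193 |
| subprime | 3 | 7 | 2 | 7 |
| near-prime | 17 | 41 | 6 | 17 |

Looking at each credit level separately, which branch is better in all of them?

Prime: Uptown 145/183 = 79.2%, Lakeview 138/193 = 71.5% → Uptown
Subprime: Uptown 3/7 = 42.9%, Lakeview 2/7 = 28.6% → Uptown
Near-prime: Uptown 17/41 = 41.5%, Lakeview 6/17 = 35.3% → Uptown
Uptown has the higher rate in all 3 groups.

Uptown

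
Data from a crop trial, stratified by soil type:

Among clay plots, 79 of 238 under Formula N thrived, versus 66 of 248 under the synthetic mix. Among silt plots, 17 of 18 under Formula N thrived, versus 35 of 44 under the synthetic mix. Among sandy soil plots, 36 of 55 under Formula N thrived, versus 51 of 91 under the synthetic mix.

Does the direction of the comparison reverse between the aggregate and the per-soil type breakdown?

No

Clay: Formula N 79/238 = 33.2%, the synthetic mix 66/248 = 26.6% → Formula N
Silt: Formula N 17/18 = 94.4%, the synthetic mix 35/44 = 79.5% → Formula N
Sandy soil: Formula N 36/55 = 65.5%, the synthetic mix 51/91 = 56.0% → Formula N
Overall: Formula N 132/311 = 42.4%, the synthetic mix 152/383 = 39.7% → Formula N
Formula N wins overall and in every soil group — no reversal.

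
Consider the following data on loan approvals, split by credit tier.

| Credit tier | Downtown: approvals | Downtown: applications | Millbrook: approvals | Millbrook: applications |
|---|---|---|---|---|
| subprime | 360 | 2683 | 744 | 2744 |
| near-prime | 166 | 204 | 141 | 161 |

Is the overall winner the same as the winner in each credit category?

Subprime: Downtown 360/2683 = 13.4%, Millbrook 744/2744 = 27.1% → Millbrook
Near-prime: Downtown 166/204 = 81.4%, Millbrook 141/161 = 87.6% → Millbrook
Overall: Downtown 526/2887 = 18.2%, Millbrook 885/2905 = 30.5% → Millbrook
Millbrook wins overall and in every credit group — no reversal.

Yes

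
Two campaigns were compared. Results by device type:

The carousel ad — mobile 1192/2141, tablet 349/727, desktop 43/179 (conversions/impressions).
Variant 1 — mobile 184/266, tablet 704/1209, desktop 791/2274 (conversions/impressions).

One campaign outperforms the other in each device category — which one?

Variant 1

Mobile: the carousel ad 1192/2141 = 55.7%, Variant 1 184/266 = 69.2% → Variant 1
Tablet: the carousel ad 349/727 = 48.0%, Variant 1 704/1209 = 58.2% → Variant 1
Desktop: the carousel ad 43/179 = 24.0%, Variant 1 791/2274 = 34.8% → Variant 1
Variant 1 has the higher rate in all 3 groups.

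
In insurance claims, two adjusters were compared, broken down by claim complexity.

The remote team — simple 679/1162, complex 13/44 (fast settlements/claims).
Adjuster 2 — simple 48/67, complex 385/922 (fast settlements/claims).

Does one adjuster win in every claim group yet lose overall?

Yes

Simple: the remote team 679/1162 = 58.4%, Adjuster 2 48/67 = 71.6% → Adjuster 2
Complex: the remote team 13/44 = 29.5%, Adjuster 2 385/922 = 41.8% → Adjuster 2
Overall: the remote team 692/1206 = 57.4%, Adjuster 2 433/989 = 43.8% → the remote team
Adjuster 2 wins each claim group but the remote team wins overall — the comparison reverses. Adjuster 2's claims skew toward complex, which has a lower base rate.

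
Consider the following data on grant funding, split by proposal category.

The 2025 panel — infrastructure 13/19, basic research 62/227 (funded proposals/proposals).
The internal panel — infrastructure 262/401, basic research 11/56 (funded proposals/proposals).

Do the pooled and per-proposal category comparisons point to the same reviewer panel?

Infrastructure: the 2025 panel 13/19 = 68.4%, the internal panel 262/401 = 65.3% → the 2025 panel
Basic research: the 2025 panel 62/227 = 27.3%, the internal panel 11/56 = 19.6% → the 2025 panel
Overall: the 2025 panel 75/246 = 30.5%, the internal panel 273/457 = 59.7% → the internal panel
The 2025 panel wins each proposal group but the internal panel wins overall — the comparison reverses. The 2025 panel's proposals skew toward basic research, which has a lower base rate.

No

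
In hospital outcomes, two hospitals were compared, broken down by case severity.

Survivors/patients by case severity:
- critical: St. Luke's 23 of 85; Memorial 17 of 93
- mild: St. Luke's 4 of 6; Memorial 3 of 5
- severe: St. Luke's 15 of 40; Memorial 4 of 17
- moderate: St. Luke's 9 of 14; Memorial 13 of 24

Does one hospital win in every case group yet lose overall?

Critical: St. Luke's 23/85 = 27.1%, Memorial 17/93 = 18.3% → St. Luke's
Mild: St. Luke's 4/6 = 66.7%, Memorial 3/5 = 60.0% → St. Luke's
Severe: St. Luke's 15/40 = 37.5%, Memorial 4/17 = 23.5% → St. Luke's
Moderate: St. Luke's 9/14 = 64.3%, Memorial 13/24 = 54.2% → St. Luke's
Overall: St. Luke's 51/145 = 35.2%, Memorial 37/139 = 26.6% → St. Luke's
St. Luke's wins overall and in every case group — no reversal.

No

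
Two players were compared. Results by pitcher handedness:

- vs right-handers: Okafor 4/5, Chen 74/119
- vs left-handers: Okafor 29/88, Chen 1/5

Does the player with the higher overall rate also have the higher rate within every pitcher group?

No

Vs right-handers: Okafor 4/5 = 80.0%, Chen 74/119 = 62.2% → Okafor
Vs left-handers: Okafor 29/88 = 33.0%, Chen 1/5 = 20.0% → Okafor
Overall: Okafor 33/93 = 35.5%, Chen 75/124 = 60.5% → Chen
Okafor wins each pitcher group but Chen wins overall — the comparison reverses. Okafor's at-bats skew toward vs left-handers, which has a lower base rate.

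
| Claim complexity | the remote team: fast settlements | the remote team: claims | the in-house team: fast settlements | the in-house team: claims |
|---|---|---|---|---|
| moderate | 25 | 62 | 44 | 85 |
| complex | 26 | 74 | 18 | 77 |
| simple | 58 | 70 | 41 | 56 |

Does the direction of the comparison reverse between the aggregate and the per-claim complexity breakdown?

No

Moderate: the remote team 25/62 = 40.3%, the in-house team 44/85 = 51.8% → the in-house team
Complex: the remote team 26/74 = 35.1%, the in-house team 18/77 = 23.4% → the remote team
Simple: the remote team 58/70 = 82.9%, the in-house team 41/56 = 73.2% → the remote team
Overall: the remote team 109/206 = 52.9%, the in-house team 103/218 = 47.2% → the remote team
Neither sweeps: the remote team wins 2 of 3 groups, the in-house team wins 1. The remote team wins overall but not every group — no Simpson reversal.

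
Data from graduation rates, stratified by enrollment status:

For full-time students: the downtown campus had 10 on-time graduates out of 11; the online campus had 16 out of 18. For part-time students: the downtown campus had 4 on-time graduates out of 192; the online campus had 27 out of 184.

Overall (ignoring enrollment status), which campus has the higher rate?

the online campus

Full-time: the downtown campus 10/11 = 90.9%, the online campus 16/18 = 88.9% → the downtown campus
Part-time: the downtown campus 4/192 = 2.1%, the online campus 27/184 = 14.7% → the online campus
Overall: the downtown campus 14/203 = 6.9%, the online campus 43/202 = 21.3% → the online campus
(Neither sweeps every enrollment group, but the online campus has the higher pooled rate.)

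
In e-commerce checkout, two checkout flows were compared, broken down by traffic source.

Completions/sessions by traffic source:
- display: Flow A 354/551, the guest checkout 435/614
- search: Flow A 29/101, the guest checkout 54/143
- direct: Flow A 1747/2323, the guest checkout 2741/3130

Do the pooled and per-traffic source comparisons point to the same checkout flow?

Yes

Display: Flow A 354/551 = 64.2%, the guest checkout 435/614 = 70.8% → the guest checkout
Search: Flow A 29/101 = 28.7%, the guest checkout 54/143 = 37.8% → the guest checkout
Direct: Flow A 1747/2323 = 75.2%, the guest checkout 2741/3130 = 87.6% → the guest checkout
Overall: Flow A 2130/2975 = 71.6%, the guest checkout 3230/3887 = 83.1% → the guest checkout
The guest checkout wins overall and in every traffic group — no reversal.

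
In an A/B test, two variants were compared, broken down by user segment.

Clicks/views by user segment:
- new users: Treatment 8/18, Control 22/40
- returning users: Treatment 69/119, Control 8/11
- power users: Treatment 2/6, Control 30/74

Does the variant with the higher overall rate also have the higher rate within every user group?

No

New users: Treatment 8/18 = 44.4%, Control 22/40 = 55.0% → Control
Returning users: Treatment 69/119 = 58.0%, Control 8/11 = 72.7% → Control
Power users: Treatment 2/6 = 33.3%, Control 30/74 = 40.5% → Control
Overall: Treatment 79/143 = 55.2%, Control 60/125 = 48.0% → Treatment
Control wins each user group but Treatment wins overall — the comparison reverses. Control's views skew toward power users, which has a lower base rate.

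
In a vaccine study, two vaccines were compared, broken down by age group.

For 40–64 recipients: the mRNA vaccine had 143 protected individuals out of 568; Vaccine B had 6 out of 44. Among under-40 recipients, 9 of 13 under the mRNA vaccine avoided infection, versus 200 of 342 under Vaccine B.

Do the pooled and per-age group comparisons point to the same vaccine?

No

40–64: the mRNA vaccine 143/568 = 25.2%, Vaccine B 6/44 = 13.6% → the mRNA vaccine
Under-40: the mRNA vaccine 9/13 = 69.2%, Vaccine B 200/342 = 58.5% → the mRNA vaccine
Overall: the mRNA vaccine 152/581 = 26.2%, Vaccine B 206/386 = 53.4% → Vaccine B
The mRNA vaccine wins each age group but Vaccine B wins overall — the comparison reverses. The mRNA vaccine's recipients skew toward 40–64, which has a lower base rate.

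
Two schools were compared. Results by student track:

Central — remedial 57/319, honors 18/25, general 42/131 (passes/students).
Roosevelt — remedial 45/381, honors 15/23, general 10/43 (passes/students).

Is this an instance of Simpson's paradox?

No

Remedial: Central 57/319 = 17.9%, Roosevelt 45/381 = 11.8% → Central
Honors: Central 18/25 = 72.0%, Roosevelt 15/23 = 65.2% → Central
General: Central 42/131 = 32.1%, Roosevelt 10/43 = 23.3% → Central
Overall: Central 117/475 = 24.6%, Roosevelt 70/447 = 15.7% → Central
Central wins overall and in every student group — no reversal.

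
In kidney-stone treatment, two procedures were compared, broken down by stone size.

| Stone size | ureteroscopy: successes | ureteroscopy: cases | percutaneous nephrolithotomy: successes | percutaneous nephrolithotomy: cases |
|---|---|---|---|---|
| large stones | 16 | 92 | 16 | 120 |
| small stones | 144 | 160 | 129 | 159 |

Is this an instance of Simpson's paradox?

No

Large stones: ureteroscopy 16/92 = 17.4%, percutaneous nephrolithotomy 16/120 = 13.3% → ureteroscopy
Small stones: ureteroscopy 144/160 = 90.0%, percutaneous nephrolithotomy 129/159 = 81.1% → ureteroscopy
Overall: ureteroscopy 160/252 = 63.5%, percutaneous nephrolithotomy 145/279 = 52.0% → ureteroscopy
Ureteroscopy wins overall and in every stone group — no reversal.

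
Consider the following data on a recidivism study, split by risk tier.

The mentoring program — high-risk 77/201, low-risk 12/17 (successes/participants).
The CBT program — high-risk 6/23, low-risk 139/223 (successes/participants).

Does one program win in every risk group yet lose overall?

Yes

High-risk: the mentoring program 77/201 = 38.3%, the CBT program 6/23 = 26.1% → the mentoring program
Low-risk: the mentoring program 12/17 = 70.6%, the CBT program 139/223 = 62.3% → the mentoring program
Overall: the mentoring program 89/218 = 40.8%, the CBT program 145/246 = 58.9% → the CBT program
The mentoring program wins each risk group but the CBT program wins overall — the comparison reverses. The mentoring program's participants skew toward high-risk, which has a lower base rate.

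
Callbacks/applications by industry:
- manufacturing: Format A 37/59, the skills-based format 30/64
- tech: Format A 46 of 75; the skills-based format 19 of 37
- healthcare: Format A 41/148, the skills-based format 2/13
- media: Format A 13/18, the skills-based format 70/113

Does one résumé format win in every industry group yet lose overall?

Manufacturing: Format A 37/59 = 62.7%, the skills-based format 30/64 = 46.9% → Format A
Tech: Format A 46/75 = 61.3%, the skills-based format 19/37 = 51.4% → Format A
Healthcare: Format A 41/148 = 27.7%, the skills-based format 2/13 = 15.4% → Format A
Media: Format A 13/18 = 72.2%, the skills-based format 70/113 = 61.9% → Format A
Overall: Format A 137/300 = 45.7%, the skills-based format 121/227 = 53.3% → the skills-based format
Format A wins each industry group but the skills-based format wins overall — the comparison reverses. Format A's applications skew toward healthcare, which has a lower base rate.

Yes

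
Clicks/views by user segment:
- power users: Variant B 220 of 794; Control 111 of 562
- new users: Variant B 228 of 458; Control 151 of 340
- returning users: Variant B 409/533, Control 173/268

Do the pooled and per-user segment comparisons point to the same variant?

Power users: Variant B 220/794 = 27.7%, Control 111/562 = 19.8% → Variant B
New users: Variant B 228/458 = 49.8%, Control 151/340 = 44.4% → Variant B
Returning users: Variant B 409/533 = 76.7%, Control 173/268 = 64.6% → Variant B
Overall: Variant B 857/1785 = 48.0%, Control 435/1170 = 37.2% → Variant B
Variant B wins overall and in every user group — no reversal.

Yes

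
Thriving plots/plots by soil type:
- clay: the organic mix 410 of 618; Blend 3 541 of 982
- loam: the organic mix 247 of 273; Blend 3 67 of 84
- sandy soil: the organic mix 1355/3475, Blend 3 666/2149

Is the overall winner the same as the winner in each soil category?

Clay: the organic mix 410/618 = 66.3%, Blend 3 541/982 = 55.1% → the organic mix
Loam: the organic mix 247/273 = 90.5%, Blend 3 67/84 = 79.8% → the organic mix
Sandy soil: the organic mix 1355/3475 = 39.0%, Blend 3 666/2149 = 31.0% → the organic mix
Overall: the organic mix 2012/4366 = 46.1%, Blend 3 1274/3215 = 39.6% → the organic mix
The organic mix wins overall and in every soil group — no reversal.

Yes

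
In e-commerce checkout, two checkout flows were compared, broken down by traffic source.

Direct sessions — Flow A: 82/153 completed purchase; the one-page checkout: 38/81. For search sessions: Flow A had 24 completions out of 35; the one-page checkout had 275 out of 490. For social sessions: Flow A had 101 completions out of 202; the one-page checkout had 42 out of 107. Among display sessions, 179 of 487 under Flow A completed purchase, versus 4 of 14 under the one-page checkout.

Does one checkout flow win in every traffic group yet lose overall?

Direct: Flow A 82/153 = 53.6%, the one-page checkout 38/81 = 46.9% → Flow A
Search: Flow A 24/35 = 68.6%, the one-page checkout 275/490 = 56.1% → Flow A
Social: Flow A 101/202 = 50.0%, the one-page checkout 42/107 = 39.3% → Flow A
Display: Flow A 179/487 = 36.8%, the one-page checkout 4/14 = 28.6% → Flow A
Overall: Flow A 386/877 = 44.0%, the one-page checkout 359/692 = 51.9% → the one-page checkout
Flow A wins each traffic group but the one-page checkout wins overall — the comparison reverses. Flow A's sessions skew toward display, which has a lower base rate.

Yes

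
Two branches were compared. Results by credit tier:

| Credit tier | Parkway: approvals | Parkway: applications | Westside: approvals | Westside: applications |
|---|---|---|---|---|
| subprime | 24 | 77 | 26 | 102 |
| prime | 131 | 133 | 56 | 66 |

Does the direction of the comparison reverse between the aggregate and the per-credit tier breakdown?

No

Subprime: Parkway 24/77 = 31.2%, Westside 26/102 = 25.5% → Parkway
Prime: Parkway 131/133 = 98.5%, Westside 56/66 = 84.8% → Parkway
Overall: Parkway 155/210 = 73.8%, Westside 82/168 = 48.8% → Parkway
Parkway wins overall and in every credit group — no reversal.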